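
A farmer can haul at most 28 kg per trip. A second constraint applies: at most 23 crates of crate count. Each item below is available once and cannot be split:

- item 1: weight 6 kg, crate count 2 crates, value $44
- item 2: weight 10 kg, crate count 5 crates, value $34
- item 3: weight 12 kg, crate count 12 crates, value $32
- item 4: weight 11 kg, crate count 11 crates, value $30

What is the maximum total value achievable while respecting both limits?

Feasible sets respecting both limits:
- item 1+item 2+item 3: weight 28, crate count 19, value 110
- item 1+item 2+item 4: weight 27, crate count 18, value 108
- item 1+item 2: weight 16, crate count 7, value 78
- item 1+item 3: weight 18, crate count 14, value 76
Best: $110.

$110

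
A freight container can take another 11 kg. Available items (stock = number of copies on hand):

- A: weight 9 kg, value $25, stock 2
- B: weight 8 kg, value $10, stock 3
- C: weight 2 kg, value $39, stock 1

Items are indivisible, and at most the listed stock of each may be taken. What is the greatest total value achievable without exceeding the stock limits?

$64

Best selections within weight 11 and stock limits:
- 1×A + 1×C: weight 11, value 64
- 1×B + 1×C: weight 10, value 49
- 1×C: weight 2, value 39
Best: $64.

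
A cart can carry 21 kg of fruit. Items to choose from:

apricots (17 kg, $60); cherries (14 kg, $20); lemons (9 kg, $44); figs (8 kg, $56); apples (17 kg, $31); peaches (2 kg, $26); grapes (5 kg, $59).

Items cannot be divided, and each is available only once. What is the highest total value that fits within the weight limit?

Check high-value combinations within 21 kg:
- figs+peaches+grapes: weight 8+2+5=15, value 56+26+59=141
- lemons+peaches+grapes: weight 9+2+5=16, value 44+26+59=129
- lemons+figs+peaches: weight 9+8+2=19, value 44+56+26=126
- figs+grapes: weight 8+5=13, value 56+59=115
- cherries+peaches+grapes: weight 14+2+5=21, value 20+26+59=105
Best: $141.

$141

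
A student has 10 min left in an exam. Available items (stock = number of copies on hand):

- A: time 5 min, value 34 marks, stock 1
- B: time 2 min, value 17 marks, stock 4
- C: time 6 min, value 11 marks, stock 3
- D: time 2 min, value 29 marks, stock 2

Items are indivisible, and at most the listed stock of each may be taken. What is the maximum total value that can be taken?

Top feasible selections:
- 3×B + 2×D: time 10, value 109
- 4×B + 1×D: time 10, value 97
- 2×B + 2×D: time 8, value 92
- 1×A + 2×D: time 9, value 92
Best: 109 marks.

109 marks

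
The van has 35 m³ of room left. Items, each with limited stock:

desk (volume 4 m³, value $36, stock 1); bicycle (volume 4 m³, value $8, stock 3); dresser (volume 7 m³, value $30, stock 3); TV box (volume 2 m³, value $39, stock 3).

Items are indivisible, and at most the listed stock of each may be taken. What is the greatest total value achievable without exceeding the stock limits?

Best selections within volume 35 and stock limits:
- 1×desk + 1×bicycle + 3×dresser + 3×TV box: volume 35, value 251
- 1×desk + 3×dresser + 3×TV box: volume 31, value 243
- 1×desk + 2×bicycle + 2×dresser + 3×TV box: volume 32, value 229
Best: $251.

$251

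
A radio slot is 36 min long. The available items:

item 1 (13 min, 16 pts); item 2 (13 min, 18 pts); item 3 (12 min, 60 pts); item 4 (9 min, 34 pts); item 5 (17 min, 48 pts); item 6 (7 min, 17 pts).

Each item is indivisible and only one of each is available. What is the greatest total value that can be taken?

125 pts

Check high-value combinations within 36 min:
- item 3+item 5+item 6: duration 12+17+7=36, value 60+48+17=125
- item 2+item 3+item 4: duration 13+12+9=34, value 18+60+34=112
- item 3+item 4+item 6: duration 12+9+7=28, value 60+34+17=111
- item 1+item 3+item 4: duration 13+12+9=34, value 16+60+34=110
Best: 125 pts.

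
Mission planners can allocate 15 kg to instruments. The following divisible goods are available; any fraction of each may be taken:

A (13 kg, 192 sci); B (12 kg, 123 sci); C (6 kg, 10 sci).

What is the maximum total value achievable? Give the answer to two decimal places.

Take in order of value per unit:
- A (192/13 per unit): all 13 → value 192, running total 192.00
- B (123/12 per unit): 2 of 12 → value 2×123/12 = 20.5000, running total 212.50
Total 212.50.

212.50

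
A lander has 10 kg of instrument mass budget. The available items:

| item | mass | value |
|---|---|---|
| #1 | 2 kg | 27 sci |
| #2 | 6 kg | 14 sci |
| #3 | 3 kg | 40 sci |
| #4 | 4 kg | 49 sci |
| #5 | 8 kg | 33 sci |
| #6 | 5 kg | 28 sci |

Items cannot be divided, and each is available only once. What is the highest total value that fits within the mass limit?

Check high-value combinations within 10 kg:
- #1+#3+#4: mass 2+3+4=9, value 27+40+49=116
- #1+#3+#6: mass 2+3+5=10, value 27+40+28=95
- #3+#4: mass 3+4=7, value 40+49=89
- #4+#6: mass 4+5=9, value 49+28=77
- #1+#4: mass 2+4=6, value 27+49=76
Best: 116 sci.

116 sci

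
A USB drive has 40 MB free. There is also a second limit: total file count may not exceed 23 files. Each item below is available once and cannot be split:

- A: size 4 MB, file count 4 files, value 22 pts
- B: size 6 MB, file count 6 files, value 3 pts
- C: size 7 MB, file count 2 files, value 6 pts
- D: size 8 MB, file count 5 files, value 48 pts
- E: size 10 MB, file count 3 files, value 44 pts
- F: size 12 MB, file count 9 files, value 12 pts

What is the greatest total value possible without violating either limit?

126 pts

Feasible sets respecting both limits:
- A+D+E+F: size 34, file count 21, value 126
- A+B+C+D+E: size 35, file count 20, value 123
- A+C+D+E: size 29, file count 14, value 120
Best: 126 pts.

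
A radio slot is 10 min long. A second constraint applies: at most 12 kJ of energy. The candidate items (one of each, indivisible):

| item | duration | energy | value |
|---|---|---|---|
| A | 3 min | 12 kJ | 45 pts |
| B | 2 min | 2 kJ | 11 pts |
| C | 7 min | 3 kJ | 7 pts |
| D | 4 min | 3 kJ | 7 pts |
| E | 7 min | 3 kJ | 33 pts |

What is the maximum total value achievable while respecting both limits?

Feasible sets respecting both limits:
- A: duration 3, energy 12, value 45
- B+E: duration 9, energy 5, value 44
- E: duration 7, energy 3, value 33
Best: 45 pts.

45 pts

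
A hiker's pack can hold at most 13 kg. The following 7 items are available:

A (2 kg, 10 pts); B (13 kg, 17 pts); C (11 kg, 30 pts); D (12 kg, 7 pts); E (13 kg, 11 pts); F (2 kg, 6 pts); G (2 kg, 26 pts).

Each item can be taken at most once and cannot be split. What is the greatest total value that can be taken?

56 pts

Check high-value combinations within 13 kg:
- C+G: weight 11+2=13, value 30+26=56
- A+F+G: weight 2+2+2=6, value 10+6+26=42
- A+C: weight 2+11=13, value 10+30=40
Best: 56 pts.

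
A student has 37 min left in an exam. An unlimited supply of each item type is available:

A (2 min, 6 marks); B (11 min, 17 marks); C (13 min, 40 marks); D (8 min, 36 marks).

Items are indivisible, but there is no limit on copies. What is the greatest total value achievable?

156 marks

Best value-per-unit is D at 36/8; filling with it alone gives 4×36 = 144.
Optimal mix: 2×A + 4×D → time 36, value 156.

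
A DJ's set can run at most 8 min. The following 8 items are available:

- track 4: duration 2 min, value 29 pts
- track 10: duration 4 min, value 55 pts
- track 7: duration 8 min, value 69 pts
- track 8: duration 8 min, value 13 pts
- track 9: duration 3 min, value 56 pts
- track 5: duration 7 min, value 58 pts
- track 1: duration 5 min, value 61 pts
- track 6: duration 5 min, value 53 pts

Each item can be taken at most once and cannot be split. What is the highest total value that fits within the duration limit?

Check high-value combinations within 8 min:
- track 9+track 1: duration 3+5=8, value 56+61=117
- track 10+track 9: duration 4+3=7, value 55+56=111
- track 9+track 6: duration 3+5=8, value 56+53=109
Best: 117 pts.

117 pts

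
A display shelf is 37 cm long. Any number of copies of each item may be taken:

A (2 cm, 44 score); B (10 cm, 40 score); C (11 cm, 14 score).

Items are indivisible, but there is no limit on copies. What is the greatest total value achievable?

792 score

Best value-per-unit is A at 44/2, and filling with it alone uses length 18×2=36. No mix of the others beats 18×44 = 792.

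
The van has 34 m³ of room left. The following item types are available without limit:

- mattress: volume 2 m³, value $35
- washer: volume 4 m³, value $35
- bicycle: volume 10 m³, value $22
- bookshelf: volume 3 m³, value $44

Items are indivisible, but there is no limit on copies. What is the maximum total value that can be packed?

Best value-per-unit is mattress at 35/2, and filling with it alone uses volume 17×2=34. No mix of the others beats 17×35 = 595.

$595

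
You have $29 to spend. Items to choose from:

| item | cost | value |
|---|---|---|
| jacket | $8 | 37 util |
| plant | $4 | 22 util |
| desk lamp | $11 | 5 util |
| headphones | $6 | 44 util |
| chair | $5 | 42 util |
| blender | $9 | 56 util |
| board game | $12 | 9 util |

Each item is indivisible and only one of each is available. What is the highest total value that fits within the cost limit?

Check high-value combinations within $29:
- jacket+headphones+chair+blender: cost 8+6+5+9=28, value 37+44+42+56=179
- plant+headphones+chair+blender: cost 4+6+5+9=24, value 22+44+42+56=164
- jacket+plant+headphones+blender: cost 8+4+6+9=27, value 37+22+44+56=159
- jacket+plant+chair+blender: cost 8+4+5+9=26, value 37+22+42+56=157
Best: 179 util.

179 util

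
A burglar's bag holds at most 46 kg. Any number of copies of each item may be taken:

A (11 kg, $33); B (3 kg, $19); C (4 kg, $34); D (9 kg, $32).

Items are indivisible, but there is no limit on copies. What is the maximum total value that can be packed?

Best value-per-unit is C at 34/4; filling with it alone gives 11×34 = 374.
Optimal mix: 2×B + 10×C → weight 46, value 378.

$378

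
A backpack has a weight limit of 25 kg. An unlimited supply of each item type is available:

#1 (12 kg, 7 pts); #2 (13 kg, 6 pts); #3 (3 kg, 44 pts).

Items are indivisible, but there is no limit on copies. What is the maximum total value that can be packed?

352 pts

Best value-per-unit is #3 at 44/3, and filling with it alone uses weight 8×3=24. No mix of the others beats 8×44 = 352.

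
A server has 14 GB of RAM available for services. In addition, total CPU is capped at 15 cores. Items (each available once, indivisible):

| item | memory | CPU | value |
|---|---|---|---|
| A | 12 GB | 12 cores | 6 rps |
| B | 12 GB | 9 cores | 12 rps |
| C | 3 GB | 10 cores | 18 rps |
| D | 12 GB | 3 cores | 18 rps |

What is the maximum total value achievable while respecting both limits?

Feasible sets respecting both limits:
- C: memory 3, CPU 10, value 18
- D: memory 12, CPU 3, value 18
- B: memory 12, CPU 9, value 12
Best: 18 rps.

18 rps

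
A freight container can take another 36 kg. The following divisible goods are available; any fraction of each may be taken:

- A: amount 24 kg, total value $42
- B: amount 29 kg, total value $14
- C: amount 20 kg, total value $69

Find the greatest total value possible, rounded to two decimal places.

Take in order of value per unit:
- C (69/20 per unit): all 20 → value 69, running total 69.00
- A (42/24 per unit): 16 of 24 → value 16×42/24 = 28.0000, running total 97.00
Total 97.00.

97.00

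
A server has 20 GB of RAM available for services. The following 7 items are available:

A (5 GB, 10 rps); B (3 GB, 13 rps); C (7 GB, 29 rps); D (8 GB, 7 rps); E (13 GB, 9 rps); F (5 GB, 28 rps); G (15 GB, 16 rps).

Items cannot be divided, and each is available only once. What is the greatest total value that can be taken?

Check high-value combinations within 20 GB:
- A+B+C+F: memory 5+3+7+5=20, value 10+13+29+28=80
- B+C+F: memory 3+7+5=15, value 13+29+28=70
- A+C+F: memory 5+7+5=17, value 10+29+28=67
- C+D+F: memory 7+8+5=20, value 29+7+28=64
Best: 80 rps.

80 rps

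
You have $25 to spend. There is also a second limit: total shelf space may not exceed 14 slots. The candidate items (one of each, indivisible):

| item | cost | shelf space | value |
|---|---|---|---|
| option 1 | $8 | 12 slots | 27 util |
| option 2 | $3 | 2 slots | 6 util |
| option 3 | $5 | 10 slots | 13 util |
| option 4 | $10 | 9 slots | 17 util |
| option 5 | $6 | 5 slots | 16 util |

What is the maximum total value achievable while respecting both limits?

Feasible sets respecting both limits:
- option 1+option 2: cost 11, shelf space 14, value 33
- option 4+option 5: cost 16, shelf space 14, value 33
- option 1: cost 8, shelf space 12, value 27
Best: 33 util.

33 util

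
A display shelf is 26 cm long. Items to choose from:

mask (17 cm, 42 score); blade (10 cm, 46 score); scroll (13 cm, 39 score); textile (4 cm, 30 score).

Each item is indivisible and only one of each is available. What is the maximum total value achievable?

Check high-value combinations within 26 cm:
- blade+scroll: length 10+13=23, value 46+39=85
- blade+textile: length 10+4=14, value 46+30=76
- mask+textile: length 17+4=21, value 42+30=72
- scroll+textile: length 13+4=17, value 39+30=69
Best: 85 score.

85 score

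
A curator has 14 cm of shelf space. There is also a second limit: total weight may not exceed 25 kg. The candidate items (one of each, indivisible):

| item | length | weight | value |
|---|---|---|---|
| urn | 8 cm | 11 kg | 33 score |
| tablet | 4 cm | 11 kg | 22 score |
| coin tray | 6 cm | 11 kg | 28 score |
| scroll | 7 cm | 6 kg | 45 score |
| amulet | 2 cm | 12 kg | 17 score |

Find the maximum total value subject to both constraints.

Feasible sets respecting both limits:
- coin tray+scroll: length 13, weight 17, value 73
- tablet+scroll: length 11, weight 17, value 67
- scroll+amulet: length 9, weight 18, value 62
Best: 73 score.

73 score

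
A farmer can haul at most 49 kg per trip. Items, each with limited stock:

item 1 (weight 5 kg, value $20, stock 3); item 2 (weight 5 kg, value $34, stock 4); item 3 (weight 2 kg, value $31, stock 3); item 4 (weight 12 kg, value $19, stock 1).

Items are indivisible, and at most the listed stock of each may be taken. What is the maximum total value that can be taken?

$289

Best selections within weight 49 and stock limits:
- 3×item 1 + 4×item 2 + 3×item 3: weight 41, value 289
- 2×item 1 + 4×item 2 + 3×item 3 + 1×item 4: weight 48, value 288
- 3×item 1 + 3×item 2 + 3×item 3 + 1×item 4: weight 48, value 274
Best: $289.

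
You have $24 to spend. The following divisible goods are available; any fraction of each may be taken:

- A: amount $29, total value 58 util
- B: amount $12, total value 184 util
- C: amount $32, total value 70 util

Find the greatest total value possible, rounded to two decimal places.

Take in order of value per unit:
- B (184/12 per unit): all 12 → value 184, running total 184.00
- C (70/32 per unit): 12 of 32 → value 12×70/32 = 26.2500, running total 210.25
Total 210.25.

210.25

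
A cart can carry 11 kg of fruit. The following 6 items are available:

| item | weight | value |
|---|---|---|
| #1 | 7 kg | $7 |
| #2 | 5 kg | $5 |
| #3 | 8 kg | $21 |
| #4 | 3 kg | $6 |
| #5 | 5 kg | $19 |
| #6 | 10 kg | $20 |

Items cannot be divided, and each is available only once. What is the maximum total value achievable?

$27

Check high-value combinations within 11 kg:
- #3+#4: weight 8+3=11, value 21+6=27
- #4+#5: weight 3+5=8, value 6+19=25
- #2+#5: weight 5+5=10, value 5+19=24
- #3: weight 8, value 21
- #6: weight 10, value 20
Best: $27.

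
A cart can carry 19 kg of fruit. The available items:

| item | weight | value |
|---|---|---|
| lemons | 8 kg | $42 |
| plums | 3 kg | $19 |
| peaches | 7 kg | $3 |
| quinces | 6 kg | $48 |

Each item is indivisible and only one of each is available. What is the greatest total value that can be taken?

$109

Check high-value combinations within 19 kg:
- lemons+plums+quinces: weight 8+3+6=17, value 42+19+48=109
- lemons+quinces: weight 8+6=14, value 42+48=90
- plums+peaches+quinces: weight 3+7+6=16, value 19+3+48=70
Best: $109.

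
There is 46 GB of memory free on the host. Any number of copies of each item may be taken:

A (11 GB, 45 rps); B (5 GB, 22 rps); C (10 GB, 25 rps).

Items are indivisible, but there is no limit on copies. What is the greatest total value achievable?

199 rps

Best value-per-unit is B at 22/5; filling with it alone gives 9×22 = 198.
Optimal mix: 1×A + 7×B → memory 46, value 199.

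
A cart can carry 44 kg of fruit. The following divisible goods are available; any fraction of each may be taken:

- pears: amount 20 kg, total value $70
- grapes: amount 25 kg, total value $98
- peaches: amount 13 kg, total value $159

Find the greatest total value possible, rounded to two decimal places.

Take in order of value per unit:
- peaches (159/13 per unit): all 13 → value 159, running total 159.00
- grapes (98/25 per unit): all 25 → value 98, running total 257.00
- pears (70/20 per unit): 6 of 20 → value 6×70/20 = 21.0000, running total 278.00
Total 278.00.

278.00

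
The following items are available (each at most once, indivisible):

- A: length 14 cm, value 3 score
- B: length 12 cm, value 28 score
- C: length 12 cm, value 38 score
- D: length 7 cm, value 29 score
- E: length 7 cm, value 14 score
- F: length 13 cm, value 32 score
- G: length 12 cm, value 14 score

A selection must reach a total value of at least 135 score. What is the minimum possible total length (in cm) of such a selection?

51

Subsets with value ≥ 135, sorted by total length:
- B+C+D+E+F: length 51, value 141
- B+C+D+F+G: length 56, value 141
- B+C+D+E+F+G: length 63, value 155
Minimum length: 51 cm.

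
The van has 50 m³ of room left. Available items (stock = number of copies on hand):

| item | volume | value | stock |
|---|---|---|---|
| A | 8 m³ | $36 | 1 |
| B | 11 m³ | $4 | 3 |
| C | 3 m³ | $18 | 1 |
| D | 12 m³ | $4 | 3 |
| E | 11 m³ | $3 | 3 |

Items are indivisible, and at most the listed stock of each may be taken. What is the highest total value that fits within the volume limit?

$66

Top feasible selections:
- 1×A + 3×B + 1×C: volume 44, value 66
- 1×A + 2×B + 1×C + 1×D: volume 45, value 66
- 1×A + 1×B + 1×C + 2×D: volume 46, value 66
- 1×A + 1×C + 3×D: volume 47, value 66
Best: $66.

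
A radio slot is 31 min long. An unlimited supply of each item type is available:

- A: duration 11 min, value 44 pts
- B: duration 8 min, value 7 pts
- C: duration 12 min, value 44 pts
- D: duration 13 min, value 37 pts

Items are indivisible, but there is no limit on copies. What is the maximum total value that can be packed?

95 pts

Best value-per-unit is A at 44/11; filling with it alone gives 2×44 = 88.
Optimal mix: 2×A + 1×B → duration 30, value 95.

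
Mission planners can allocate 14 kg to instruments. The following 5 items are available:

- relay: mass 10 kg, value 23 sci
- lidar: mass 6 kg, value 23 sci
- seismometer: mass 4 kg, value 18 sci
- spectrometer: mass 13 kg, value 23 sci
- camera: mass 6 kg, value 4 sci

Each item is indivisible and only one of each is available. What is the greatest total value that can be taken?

41 sci

Check high-value combinations within 14 kg:
- lidar+seismometer: mass 6+4=10, value 23+18=41
- relay+seismometer: mass 10+4=14, value 23+18=41
- lidar+camera: mass 6+6=12, value 23+4=27
- lidar: mass 6, value 23
- relay: mass 10, value 23
Best: 41 sci.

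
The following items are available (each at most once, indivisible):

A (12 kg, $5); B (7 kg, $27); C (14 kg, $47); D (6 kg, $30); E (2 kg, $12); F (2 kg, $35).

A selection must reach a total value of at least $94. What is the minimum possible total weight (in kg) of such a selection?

17

Subsets with value ≥ 94, sorted by total weight:
- B+D+E+F: weight 17, value 104
- C+E+F: weight 18, value 94
- C+D+F: weight 22, value 112
Minimum weight: 17 kg.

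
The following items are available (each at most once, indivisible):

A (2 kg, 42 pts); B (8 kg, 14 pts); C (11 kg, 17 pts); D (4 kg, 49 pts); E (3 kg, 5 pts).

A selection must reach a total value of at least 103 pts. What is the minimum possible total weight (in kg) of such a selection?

14

Subsets with value ≥ 103, sorted by total weight:
- A+B+D: weight 14, value 105
- A+B+D+E: weight 17, value 110
- A+C+D: weight 17, value 108
Minimum weight: 14 kg.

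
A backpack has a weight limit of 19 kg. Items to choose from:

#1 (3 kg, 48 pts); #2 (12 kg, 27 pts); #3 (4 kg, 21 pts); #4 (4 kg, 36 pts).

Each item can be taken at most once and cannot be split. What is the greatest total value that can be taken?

111 pts

Check high-value combinations within 19 kg:
- #1+#2+#4: weight 3+12+4=19, value 48+27+36=111
- #1+#3+#4: weight 3+4+4=11, value 48+21+36=105
- #1+#2+#3: weight 3+12+4=19, value 48+27+21=96
- #1+#4: weight 3+4=7, value 48+36=84
- #1+#2: weight 3+12=15, value 48+27=75
Best: 111 pts.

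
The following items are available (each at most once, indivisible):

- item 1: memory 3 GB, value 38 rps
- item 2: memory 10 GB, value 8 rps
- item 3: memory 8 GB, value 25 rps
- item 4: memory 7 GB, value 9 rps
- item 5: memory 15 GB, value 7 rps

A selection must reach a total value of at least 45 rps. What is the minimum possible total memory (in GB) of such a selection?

Subsets with value ≥ 45, sorted by total memory:
- item 1+item 4: memory 10, value 47
- item 1+item 3: memory 11, value 63
- item 1+item 2: memory 13, value 46
- item 1+item 3+item 4: memory 18, value 72
Minimum memory: 10 GB.

10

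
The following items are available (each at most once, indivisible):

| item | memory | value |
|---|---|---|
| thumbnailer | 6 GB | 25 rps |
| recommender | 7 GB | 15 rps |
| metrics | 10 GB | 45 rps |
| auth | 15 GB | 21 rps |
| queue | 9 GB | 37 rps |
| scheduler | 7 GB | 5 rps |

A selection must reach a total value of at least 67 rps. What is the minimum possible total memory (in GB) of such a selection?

16

Subsets with value ≥ 67, sorted by total memory:
- thumbnailer+metrics: memory 16, value 70
- metrics+queue: memory 19, value 82
Minimum memory: 16 GB.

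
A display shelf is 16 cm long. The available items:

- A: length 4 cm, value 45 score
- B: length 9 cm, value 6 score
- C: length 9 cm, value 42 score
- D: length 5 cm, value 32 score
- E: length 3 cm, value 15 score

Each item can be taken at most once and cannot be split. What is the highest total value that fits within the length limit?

Check high-value combinations within 16 cm:
- A+C+E: length 4+9+3=16, value 45+42+15=102
- A+D+E: length 4+5+3=12, value 45+32+15=92
- A+C: length 4+9=13, value 45+42=87
- A+D: length 4+5=9, value 45+32=77
- C+D: length 9+5=14, value 42+32=74
Best: 102 score.

102 score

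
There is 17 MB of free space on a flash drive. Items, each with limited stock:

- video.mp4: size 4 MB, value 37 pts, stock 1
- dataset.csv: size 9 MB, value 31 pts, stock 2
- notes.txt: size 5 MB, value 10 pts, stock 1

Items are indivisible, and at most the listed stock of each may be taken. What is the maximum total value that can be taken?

Top feasible selections:
- 1×video.mp4 + 1×dataset.csv: size 13, value 68
- 1×video.mp4 + 1×notes.txt: size 9, value 47
- 1×dataset.csv + 1×notes.txt: size 14, value 41
Best: 68 pts.

68 pts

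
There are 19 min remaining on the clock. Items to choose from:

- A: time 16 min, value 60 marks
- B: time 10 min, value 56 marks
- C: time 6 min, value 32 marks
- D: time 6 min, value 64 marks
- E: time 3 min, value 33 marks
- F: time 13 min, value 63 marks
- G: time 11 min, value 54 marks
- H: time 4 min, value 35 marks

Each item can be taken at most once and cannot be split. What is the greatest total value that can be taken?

164 marks

Check high-value combinations within 19 min:
- C+D+E+H: time 6+6+3+4=19, value 32+64+33+35=164
- B+D+E: time 10+6+3=19, value 56+64+33=153
- D+E+H: time 6+3+4=13, value 64+33+35=132
- C+D+H: time 6+6+4=16, value 32+64+35=131
- C+D+E: time 6+6+3=15, value 32+64+33=129
Best: 164 marks.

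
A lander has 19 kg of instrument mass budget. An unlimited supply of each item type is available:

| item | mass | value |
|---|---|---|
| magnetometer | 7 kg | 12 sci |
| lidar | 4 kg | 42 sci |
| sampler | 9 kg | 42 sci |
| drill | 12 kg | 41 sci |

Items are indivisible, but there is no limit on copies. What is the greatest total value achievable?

168 sci

Best value-per-unit is lidar at 42/4, and filling with it alone uses mass 4×4=16. No mix of the others beats 4×42 = 168.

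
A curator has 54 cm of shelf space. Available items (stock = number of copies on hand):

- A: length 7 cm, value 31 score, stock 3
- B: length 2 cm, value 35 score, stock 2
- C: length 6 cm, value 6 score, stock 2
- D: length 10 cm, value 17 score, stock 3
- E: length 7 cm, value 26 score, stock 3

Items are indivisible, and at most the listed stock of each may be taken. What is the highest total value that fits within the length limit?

Top feasible selections:
- 3×A + 2×B + 1×C + 3×E: length 52, value 247
- 3×A + 2×B + 3×E: length 46, value 241
- 3×A + 2×B + 1×D + 2×E: length 49, value 232
- 2×A + 2×B + 1×D + 3×E: length 49, value 227
Best: 247 score.

247 score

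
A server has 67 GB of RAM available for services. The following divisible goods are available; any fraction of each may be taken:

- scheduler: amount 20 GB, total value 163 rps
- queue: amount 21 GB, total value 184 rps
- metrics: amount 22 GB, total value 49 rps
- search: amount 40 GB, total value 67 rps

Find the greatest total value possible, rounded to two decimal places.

402.70

Take in order of value per unit:
- queue (184/21 per unit): all 21 → value 184, running total 184.00
- scheduler (163/20 per unit): all 20 → value 163, running total 347.00
- metrics (49/22 per unit): all 22 → value 49, running total 396.00
- search (67/40 per unit): 4 of 40 → value 4×67/40 = 6.7000, running total 402.70
Total 402.70.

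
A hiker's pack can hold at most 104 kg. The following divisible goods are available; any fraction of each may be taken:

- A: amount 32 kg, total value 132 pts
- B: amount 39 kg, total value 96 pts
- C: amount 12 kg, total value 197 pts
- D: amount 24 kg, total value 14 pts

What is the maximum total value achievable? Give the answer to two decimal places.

Take in order of value per unit:
- C (197/12 per unit): all 12 → value 197, running total 197.00
- A (132/32 per unit): all 32 → value 132, running total 329.00
- B (96/39 per unit): all 39 → value 96, running total 425.00
- D (14/24 per unit): 21 of 24 → value 21×14/24 = 12.2500, running total 437.25
Total 437.25.

437.25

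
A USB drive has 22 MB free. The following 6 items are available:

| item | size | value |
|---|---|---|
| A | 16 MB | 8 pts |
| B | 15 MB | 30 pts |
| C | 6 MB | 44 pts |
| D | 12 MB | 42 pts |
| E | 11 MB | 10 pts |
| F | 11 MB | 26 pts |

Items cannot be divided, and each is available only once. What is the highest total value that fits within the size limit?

This is a 0/1 knapsack; check combinations near the capacity.
- C+D: size 6+12=18, value 44+42=86
- B+C: size 15+6=21, value 30+44=74
- C+F: size 6+11=17, value 44+26=70
Best: 86 pts.

86 pts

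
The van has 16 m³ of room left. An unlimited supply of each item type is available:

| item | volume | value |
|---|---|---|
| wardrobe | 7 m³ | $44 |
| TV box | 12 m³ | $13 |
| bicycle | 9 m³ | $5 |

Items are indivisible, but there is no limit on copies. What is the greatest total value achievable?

Best value-per-unit is wardrobe at 44/7, and filling with it alone uses volume 2×7=14. No mix of the others beats 2×44 = 88.

$88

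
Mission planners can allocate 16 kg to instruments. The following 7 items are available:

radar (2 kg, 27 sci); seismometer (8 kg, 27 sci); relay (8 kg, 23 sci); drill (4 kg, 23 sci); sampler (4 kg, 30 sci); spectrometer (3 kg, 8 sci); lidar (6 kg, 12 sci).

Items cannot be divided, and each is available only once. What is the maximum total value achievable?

92 sci

Check high-value combinations within 16 kg:
- radar+drill+sampler+lidar: mass 2+4+4+6=16, value 27+23+30+12=92
- radar+drill+sampler+spectrometer: mass 2+4+4+3=13, value 27+23+30+8=88
- radar+seismometer+sampler: mass 2+8+4=14, value 27+27+30=84
- radar+drill+sampler: mass 2+4+4=10, value 27+23+30=80
- radar+relay+sampler: mass 2+8+4=14, value 27+23+30=80
Best: 92 sci.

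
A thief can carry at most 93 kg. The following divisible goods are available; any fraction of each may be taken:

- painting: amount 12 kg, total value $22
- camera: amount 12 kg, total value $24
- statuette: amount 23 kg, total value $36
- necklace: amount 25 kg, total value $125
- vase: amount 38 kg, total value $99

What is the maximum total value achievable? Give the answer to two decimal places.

Take in order of value per unit:
- necklace (125/25 per unit): all 25 → value 125, running total 125.00
- vase (99/38 per unit): all 38 → value 99, running total 224.00
- camera (24/12 per unit): all 12 → value 24, running total 248.00
- painting (22/12 per unit): all 12 → value 22, running total 270.00
- statuette (36/23 per unit): 6 of 23 → value 6×36/23 = 9.3913, running total 279.39
Total 279.39.

279.39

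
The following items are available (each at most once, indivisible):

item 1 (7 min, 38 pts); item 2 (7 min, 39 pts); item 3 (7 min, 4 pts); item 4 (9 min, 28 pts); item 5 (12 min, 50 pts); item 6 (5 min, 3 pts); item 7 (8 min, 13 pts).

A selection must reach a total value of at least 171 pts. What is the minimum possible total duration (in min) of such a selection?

48

Subsets with value ≥ 171, sorted by total duration:
- item 1+item 2+item 4+item 5+item 6+item 7: duration 48, value 171
- item 1+item 2+item 3+item 4+item 5+item 7: duration 50, value 172
Minimum duration: 48 min.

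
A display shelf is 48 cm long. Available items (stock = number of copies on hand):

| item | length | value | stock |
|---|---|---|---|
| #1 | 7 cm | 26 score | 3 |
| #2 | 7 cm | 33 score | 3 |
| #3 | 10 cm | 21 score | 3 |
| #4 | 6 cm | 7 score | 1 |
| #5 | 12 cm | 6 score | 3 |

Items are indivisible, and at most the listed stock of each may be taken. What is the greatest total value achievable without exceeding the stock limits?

184 score

Top feasible selections:
- 3×#1 + 3×#2 + 1×#4: length 48, value 184
- 3×#1 + 3×#2: length 42, value 177
- 2×#1 + 3×#2 + 1×#3: length 45, value 172
- 1×#1 + 3×#2 + 2×#3: length 48, value 167
Best: 184 score.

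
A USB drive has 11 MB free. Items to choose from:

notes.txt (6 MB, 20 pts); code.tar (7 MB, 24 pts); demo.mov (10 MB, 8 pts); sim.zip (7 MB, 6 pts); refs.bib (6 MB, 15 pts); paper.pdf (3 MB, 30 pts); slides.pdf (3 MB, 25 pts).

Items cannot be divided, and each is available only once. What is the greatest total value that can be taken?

55 pts

Check high-value combinations within 11 MB:
- paper.pdf+slides.pdf: size 3+3=6, value 30+25=55
- code.tar+paper.pdf: size 7+3=10, value 24+30=54
- notes.txt+paper.pdf: size 6+3=9, value 20+30=50
- code.tar+slides.pdf: size 7+3=10, value 24+25=49
- refs.bib+paper.pdf: size 6+3=9, value 15+30=45
Best: 55 pts.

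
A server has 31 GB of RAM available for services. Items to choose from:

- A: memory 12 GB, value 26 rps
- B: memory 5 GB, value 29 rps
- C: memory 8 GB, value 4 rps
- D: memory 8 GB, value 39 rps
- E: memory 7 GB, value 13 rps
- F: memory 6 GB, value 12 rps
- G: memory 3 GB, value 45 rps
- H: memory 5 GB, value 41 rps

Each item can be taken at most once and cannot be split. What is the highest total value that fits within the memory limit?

Check high-value combinations within 31 GB:
- B+D+E+G+H: memory 5+8+7+3+5=28, value 29+39+13+45+41=167
- B+D+F+G+H: memory 5+8+6+3+5=27, value 29+39+12+45+41=166
- B+C+D+G+H: memory 5+8+8+3+5=29, value 29+4+39+45+41=158
- B+D+G+H: memory 5+8+3+5=21, value 29+39+45+41=154
- A+B+F+G+H: memory 12+5+6+3+5=31, value 26+29+12+45+41=153
Best: 167 rps.

167 rps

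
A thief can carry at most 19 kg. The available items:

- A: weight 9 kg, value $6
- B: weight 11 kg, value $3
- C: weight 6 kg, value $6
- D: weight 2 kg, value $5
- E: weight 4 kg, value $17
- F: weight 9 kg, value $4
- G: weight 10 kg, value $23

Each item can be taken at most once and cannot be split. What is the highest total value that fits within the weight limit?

$45

Check high-value combinations within 19 kg:
- D+E+G: weight 2+4+10=16, value 5+17+23=45
- E+G: weight 4+10=14, value 17+23=40
- C+D+G: weight 6+2+10=18, value 6+5+23=34
Best: $45.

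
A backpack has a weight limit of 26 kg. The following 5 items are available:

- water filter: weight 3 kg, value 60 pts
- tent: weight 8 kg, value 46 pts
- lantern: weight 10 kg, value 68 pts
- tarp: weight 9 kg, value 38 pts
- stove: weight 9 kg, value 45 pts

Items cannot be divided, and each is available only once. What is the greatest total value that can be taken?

This is a 0/1 knapsack; check combinations near the capacity.
- water filter+tent+lantern: weight 3+8+10=21, value 60+46+68=174
- water filter+lantern+stove: weight 3+10+9=22, value 60+68+45=173
- water filter+lantern+tarp: weight 3+10+9=22, value 60+68+38=166
- water filter+tent+stove: weight 3+8+9=20, value 60+46+45=151
Best: 174 pts.

174 pts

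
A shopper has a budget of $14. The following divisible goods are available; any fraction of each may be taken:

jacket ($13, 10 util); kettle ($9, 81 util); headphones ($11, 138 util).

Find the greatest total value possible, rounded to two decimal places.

Take in order of value per unit:
- headphones (138/11 per unit): all 11 → value 138, running total 138.00
- kettle (81/9 per unit): 3 of 9 → value 3×81/9 = 27.0000, running total 165.00
Total 165.00.

165.00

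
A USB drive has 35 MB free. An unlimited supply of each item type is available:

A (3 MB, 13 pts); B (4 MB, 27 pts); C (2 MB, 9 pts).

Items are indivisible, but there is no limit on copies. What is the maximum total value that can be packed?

229 pts

Best value-per-unit is B at 27/4; filling with it alone gives 8×27 = 216.
Optimal mix: 1×A + 8×B → size 35, value 229.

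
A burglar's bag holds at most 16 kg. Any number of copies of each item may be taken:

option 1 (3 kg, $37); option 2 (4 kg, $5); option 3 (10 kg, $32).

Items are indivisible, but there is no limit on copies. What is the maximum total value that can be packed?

$185

Best value-per-unit is option 1 at 37/3, and filling with it alone uses weight 5×3=15. No mix of the others beats 5×37 = 185.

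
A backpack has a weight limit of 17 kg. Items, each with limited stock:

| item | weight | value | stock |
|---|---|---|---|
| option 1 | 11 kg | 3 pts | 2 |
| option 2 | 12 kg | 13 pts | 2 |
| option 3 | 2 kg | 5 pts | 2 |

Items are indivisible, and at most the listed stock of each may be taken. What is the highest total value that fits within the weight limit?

23 pts

Top feasible selections:
- 1×option 2 + 2×option 3: weight 16, value 23
- 1×option 2 + 1×option 3: weight 14, value 18
- 1×option 2: weight 12, value 13
- 1×option 1 + 2×option 3: weight 15, value 13
Best: 23 pts.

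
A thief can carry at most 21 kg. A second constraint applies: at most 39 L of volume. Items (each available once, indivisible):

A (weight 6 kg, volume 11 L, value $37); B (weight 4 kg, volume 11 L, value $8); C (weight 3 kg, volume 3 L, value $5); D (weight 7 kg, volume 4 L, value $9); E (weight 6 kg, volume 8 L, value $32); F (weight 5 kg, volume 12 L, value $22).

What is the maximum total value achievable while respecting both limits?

$96

Feasible sets respecting both limits:
- A+C+E+F: weight 20, volume 34, value 96
- A+E+F: weight 17, volume 31, value 91
- A+B+C+E: weight 19, volume 33, value 82
- A+D+E: weight 19, volume 23, value 78
Best: $96.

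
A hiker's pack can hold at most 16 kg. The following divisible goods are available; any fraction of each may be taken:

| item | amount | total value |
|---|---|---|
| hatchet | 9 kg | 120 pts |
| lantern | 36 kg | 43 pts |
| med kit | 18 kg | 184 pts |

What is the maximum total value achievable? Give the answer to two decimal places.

191.56

Take in order of value per unit:
- hatchet (120/9 per unit): all 9 → value 120, running total 120.00
- med kit (184/18 per unit): 7 of 18 → value 7×184/18 = 71.5556, running total 191.56
Total 191.56.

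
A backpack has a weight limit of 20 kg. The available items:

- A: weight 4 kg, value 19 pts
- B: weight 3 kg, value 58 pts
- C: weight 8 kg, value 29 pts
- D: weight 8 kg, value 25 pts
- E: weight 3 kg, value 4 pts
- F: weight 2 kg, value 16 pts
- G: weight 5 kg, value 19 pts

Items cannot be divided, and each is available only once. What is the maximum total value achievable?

126 pts

This is a 0/1 knapsack; check combinations near the capacity.
- A+B+C+E+F: weight 4+3+8+3+2=20, value 19+58+29+4+16=126
- A+B+C+G: weight 4+3+8+5=20, value 19+58+29+19=125
- A+B+C+F: weight 4+3+8+2=17, value 19+58+29+16=122
Best: 126 pts.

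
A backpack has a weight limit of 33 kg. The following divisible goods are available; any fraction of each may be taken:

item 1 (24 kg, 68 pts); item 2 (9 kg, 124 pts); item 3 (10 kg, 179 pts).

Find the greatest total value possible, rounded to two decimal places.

342.67

Take in order of value per unit:
- item 3 (179/10 per unit): all 10 → value 179, running total 179.00
- item 2 (124/9 per unit): all 9 → value 124, running total 303.00
- item 1 (68/24 per unit): 14 of 24 → value 14×68/24 = 39.6667, running total 342.67
Total 342.67.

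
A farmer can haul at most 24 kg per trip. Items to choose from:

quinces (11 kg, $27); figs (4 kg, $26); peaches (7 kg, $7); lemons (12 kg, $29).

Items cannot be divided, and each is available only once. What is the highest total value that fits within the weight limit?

$62

Check high-value combinations within 24 kg:
- figs+peaches+lemons: weight 4+7+12=23, value 26+7+29=62
- quinces+figs+peaches: weight 11+4+7=22, value 27+26+7=60
- quinces+lemons: weight 11+12=23, value 27+29=56
- figs+lemons: weight 4+12=16, value 26+29=55
- quinces+figs: weight 11+4=15, value 27+26=53
Best: $62.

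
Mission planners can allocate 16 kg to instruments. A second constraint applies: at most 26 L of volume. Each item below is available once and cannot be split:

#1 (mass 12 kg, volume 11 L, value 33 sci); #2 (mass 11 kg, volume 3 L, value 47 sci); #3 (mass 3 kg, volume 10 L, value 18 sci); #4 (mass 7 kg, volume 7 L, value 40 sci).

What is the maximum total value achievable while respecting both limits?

Feasible sets respecting both limits:
- #2+#3: mass 14, volume 13, value 65
- #3+#4: mass 10, volume 17, value 58
- #1+#3: mass 15, volume 21, value 51
Best: 65 sci.

65 sci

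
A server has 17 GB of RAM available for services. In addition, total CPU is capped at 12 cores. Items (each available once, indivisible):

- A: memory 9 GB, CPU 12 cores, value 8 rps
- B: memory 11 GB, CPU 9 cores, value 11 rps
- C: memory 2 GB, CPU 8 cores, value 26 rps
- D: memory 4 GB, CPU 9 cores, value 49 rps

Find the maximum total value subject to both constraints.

49 rps

Feasible sets respecting both limits:
- D: memory 4, CPU 9, value 49
- C: memory 2, CPU 8, value 26
- B: memory 11, CPU 9, value 11
- A: memory 9, CPU 12, value 8
Best: 49 rps.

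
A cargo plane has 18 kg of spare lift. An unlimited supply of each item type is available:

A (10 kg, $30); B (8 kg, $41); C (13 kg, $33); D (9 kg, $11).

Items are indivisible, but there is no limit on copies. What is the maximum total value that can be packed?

$82

Best value-per-unit is B at 41/8, and filling with it alone uses weight 2×8=16. No mix of the others beats 2×41 = 82.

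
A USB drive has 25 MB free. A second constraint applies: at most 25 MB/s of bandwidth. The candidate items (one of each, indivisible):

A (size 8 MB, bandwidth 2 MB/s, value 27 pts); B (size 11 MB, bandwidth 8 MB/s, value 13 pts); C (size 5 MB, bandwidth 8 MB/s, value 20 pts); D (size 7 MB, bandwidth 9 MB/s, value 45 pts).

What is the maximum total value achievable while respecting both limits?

92 pts

Feasible sets respecting both limits:
- A+C+D: size 20, bandwidth 19, value 92
- B+C+D: size 23, bandwidth 25, value 78
- A+D: size 15, bandwidth 11, value 72
- C+D: size 12, bandwidth 17, value 65
Best: 92 pts.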